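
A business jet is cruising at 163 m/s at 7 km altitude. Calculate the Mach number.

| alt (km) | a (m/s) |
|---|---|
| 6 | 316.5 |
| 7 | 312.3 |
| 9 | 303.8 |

At 7 km, from the table: a = 312.3 m/s.
M = v/a = 163 / 312.3 = 0.522

M = 0.522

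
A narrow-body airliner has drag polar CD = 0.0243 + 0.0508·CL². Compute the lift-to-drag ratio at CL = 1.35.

L/D = 11.6

CD = 0.0243 + 0.0508 × 1.35² = 0.1169
L/D = CL/CD = 1.35 / 0.1169 = 11.6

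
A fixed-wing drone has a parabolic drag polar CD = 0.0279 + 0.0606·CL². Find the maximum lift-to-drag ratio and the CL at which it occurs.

(L/D)max = 12.2, at CL = 0.679

For CD = CD0 + K·CL², (L/D)max occurs at CL* = √(CD0/K) and equals 1/(2√(K·CD0)).
(L/D)max = 1/(2√(0.0606 × 0.0279)) = 1/(2 × 0.04112) = 12.2
CL* = √(0.0279/0.0606) = 0.679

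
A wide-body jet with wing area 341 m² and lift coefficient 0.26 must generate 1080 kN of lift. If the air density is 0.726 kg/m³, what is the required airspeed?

v = 183 m/s

L = ½ρv²S·CL ⇒ v = √(2L/(ρ·S·CL))
v = √(2 × 1.08×10^6 / (0.726 × 341 × 0.26)) = √33560 = 183 m/s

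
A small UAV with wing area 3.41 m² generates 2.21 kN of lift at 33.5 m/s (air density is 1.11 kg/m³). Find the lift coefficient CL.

CL = 1.04

From L = ½ρv²S·CL, rearranging gives CL = 2L/(ρv²S).
CL = 2 × 2210 / (1.11 × 33.5² × 3.41) = 1.04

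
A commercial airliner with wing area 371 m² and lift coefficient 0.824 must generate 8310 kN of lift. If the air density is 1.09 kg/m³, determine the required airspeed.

v = 223 m/s

L = ½ρv²S·CL ⇒ v = √(2L/(ρ·S·CL))
v = √(2 × 8.31×10^6 / (1.09 × 371 × 0.824)) = √49880 = 223 m/s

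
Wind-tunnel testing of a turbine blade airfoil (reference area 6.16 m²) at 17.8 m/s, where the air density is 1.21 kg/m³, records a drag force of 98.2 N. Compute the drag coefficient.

From D = ½ρv²S·CD, rearranging gives CD = 2D/(ρv²S).
CD = 2 × 98.2 / (1.21 × 17.8² × 6.16) = 0.0832

CD = 0.0832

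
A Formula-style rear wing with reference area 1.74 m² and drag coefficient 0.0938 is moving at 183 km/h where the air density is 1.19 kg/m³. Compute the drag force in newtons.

Convert speed: v = 183 km/h ÷ 3.6 = 50.83 m/s.
Dynamic pressure q = ½ρv² = ½ × 1.19 × 50.83² = 1537 Pa.
D = q·S·CD = 1537 × 1.74 × 0.0938 = 251 N

D = 251 N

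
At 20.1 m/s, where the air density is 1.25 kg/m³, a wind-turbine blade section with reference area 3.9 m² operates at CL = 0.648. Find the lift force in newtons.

L = 638 N

L = ½ρv²S·CL = ½ × 1.25 × 20.1² × 3.9 × 0.648 = 638 N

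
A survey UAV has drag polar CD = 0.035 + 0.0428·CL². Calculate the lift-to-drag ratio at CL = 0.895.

L/D = 12.9

CD = 0.035 + 0.0428 × 0.895² = 0.06928
L/D = CL/CD = 0.895 / 0.06928 = 12.9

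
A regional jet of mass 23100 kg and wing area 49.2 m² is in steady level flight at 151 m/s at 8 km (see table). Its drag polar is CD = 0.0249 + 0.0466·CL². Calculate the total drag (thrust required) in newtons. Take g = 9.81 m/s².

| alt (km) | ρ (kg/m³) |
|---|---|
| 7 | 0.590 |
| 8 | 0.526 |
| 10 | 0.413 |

D = 15500 N

At 8 km, from the table: ρ = 0.526 kg/m³.
In steady level flight, lift balances weight: W = mg = 23100 × 9.81 = 2.2661×10^5 N.
Dynamic pressure q = 0.5 × 0.526 × 151² = 5997 Pa.
Required CL = L/(qS) = 2.2661×10^5/(5997·49.2) = 0.7681.
CD = 0.0249 + 0.0466 × 0.7681² = 0.05239.
D = q·S·CD = 5997 × 49.2 × 0.05239 = 15460 N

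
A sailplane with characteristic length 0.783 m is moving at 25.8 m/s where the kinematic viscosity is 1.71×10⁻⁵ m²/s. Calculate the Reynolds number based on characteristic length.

Re = v·c/ν = 25.8 × 0.783 / (1.71×10⁻⁵) = 1.18×10^6

Re = 1.18×10^6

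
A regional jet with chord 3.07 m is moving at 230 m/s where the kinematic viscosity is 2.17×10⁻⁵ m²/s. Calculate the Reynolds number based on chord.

Re = 3.25×10^7

Re = v·c/ν = 230 × 3.07 / (2.17×10⁻⁵) = 3.25×10^7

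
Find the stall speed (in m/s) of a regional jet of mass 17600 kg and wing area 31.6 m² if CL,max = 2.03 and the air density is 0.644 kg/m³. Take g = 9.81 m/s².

At stall, lift equals weight: L = W = m·g = 17600 × 9.81 = 1.727×10^5 N.
From L = ½ρV²S·CL,max = W: V_stall = √(2W/(ρSCL,max)) = √(2·1.727×10^5/(0.644·31.6·2.03))
V_stall = √8359 = 91.4 m/s

V_stall = 91.4 m/s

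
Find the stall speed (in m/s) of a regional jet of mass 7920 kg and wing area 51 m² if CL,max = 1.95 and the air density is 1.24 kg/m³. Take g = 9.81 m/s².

V_stall = 35.5 m/s

Stall occurs when L = W at CL,max. W = mg = 7920 × 9.81 = 77700 N.
From L = ½ρV²S·CL,max = W: V_stall = √(2W/(ρSCL,max)) = √(2·77700/(1.24·51·1.95))
V_stall = √1260 = 35.5 m/s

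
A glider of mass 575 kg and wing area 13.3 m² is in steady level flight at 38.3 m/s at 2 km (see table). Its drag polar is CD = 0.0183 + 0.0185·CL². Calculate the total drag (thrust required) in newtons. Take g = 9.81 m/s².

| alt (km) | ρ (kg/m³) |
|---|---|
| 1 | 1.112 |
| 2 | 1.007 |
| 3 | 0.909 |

D = 240 N

At 2 km, from the table: ρ = 1.007 kg/m³.
Level flight ⇒ L = W = m·g = 575 × 9.81 = 5640.8 N.
Dynamic pressure q = 0.5 × 1.007 × 38.3² = 738.6 Pa.
Required CL = L/(qS) = 5640.8/(738.6·13.3) = 0.5742.
CD = 0.0183 + 0.0185 × 0.5742² = 0.0244.
D = q·S·CD = 738.6 × 13.3 × 0.0244 = 239.7 N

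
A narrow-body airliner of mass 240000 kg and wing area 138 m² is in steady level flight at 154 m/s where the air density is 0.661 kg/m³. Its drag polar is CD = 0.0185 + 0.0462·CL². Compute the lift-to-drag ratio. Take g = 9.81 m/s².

L/D = 9.17

Level flight ⇒ L = W = m·g = 240000 × 9.81 = 2.3544×10^6 N.
q = ½ρv² = ½ × 0.661 × 154² = 7838 Pa.
CL = 2W/(ρv²S) = 2×2.3544×10^6/(0.661×154²×138) = 2.177.
CD = 0.0185 + 0.0462 × 2.177² = 0.2374.
L/D = CL/CD = 2.177 / 0.2374 = 9.17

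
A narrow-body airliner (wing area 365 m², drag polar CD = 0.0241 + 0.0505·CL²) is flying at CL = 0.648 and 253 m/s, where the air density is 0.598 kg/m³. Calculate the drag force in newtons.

D = 3.16×10^5 N

CD = 0.0241 + 0.0505 × 0.648² = 0.04531
D = ½ρv²S·CD = ½ × 0.598 × 253² × 365 × 0.04531 = 3.16×10^5 N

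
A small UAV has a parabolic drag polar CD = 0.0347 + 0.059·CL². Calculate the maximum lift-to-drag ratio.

For CD = CD0 + K·CL², (L/D)max occurs at CL* = √(CD0/K) and equals 1/(2√(K·CD0)).
(L/D)max = 1/(2√(0.059 × 0.0347)) = 1/(2 × 0.04525) = 11.1

(L/D)max = 11.1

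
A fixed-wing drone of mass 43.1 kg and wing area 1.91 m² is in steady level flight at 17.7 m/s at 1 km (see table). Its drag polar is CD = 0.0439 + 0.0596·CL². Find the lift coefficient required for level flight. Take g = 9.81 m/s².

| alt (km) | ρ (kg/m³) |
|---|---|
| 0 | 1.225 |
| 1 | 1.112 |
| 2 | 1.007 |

At 1 km, from the table: ρ = 1.112 kg/m³.
Weight W = mg = 43.1 × 9.81 = 422.81 N; in level flight L = W.
Dynamic pressure q = 0.5 × 1.112 × 17.7² = 174.2 Pa.
Required CL = L/(qS) = 422.81/(174.2·1.91) = 1.271.

CL = 1.27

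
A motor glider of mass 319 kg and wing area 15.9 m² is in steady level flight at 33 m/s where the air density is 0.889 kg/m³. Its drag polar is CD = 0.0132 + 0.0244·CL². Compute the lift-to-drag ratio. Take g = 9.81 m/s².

L/D = 23.6

Weight W = mg = 319 × 9.81 = 3129.4 N; in level flight L = W.
q = ½ρv² = ½ × 0.889 × 33² = 484.1 Pa.
CL = W/(q·S) = 3129.4 / (484.1 × 15.9) = 0.4066.
CD = 0.0132 + 0.0244 × 0.4066² = 0.01723.
L/D = CL/CD = 0.4066 / 0.01723 = 23.6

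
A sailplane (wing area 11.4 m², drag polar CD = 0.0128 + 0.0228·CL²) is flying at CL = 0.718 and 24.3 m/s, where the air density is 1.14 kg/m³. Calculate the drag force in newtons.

CD = 0.0128 + 0.0228 × 0.718² = 0.02455
D = ½ρv²S·CD = ½ × 1.14 × 24.3² × 11.4 × 0.02455 = 94.2 N

D = 94.2 N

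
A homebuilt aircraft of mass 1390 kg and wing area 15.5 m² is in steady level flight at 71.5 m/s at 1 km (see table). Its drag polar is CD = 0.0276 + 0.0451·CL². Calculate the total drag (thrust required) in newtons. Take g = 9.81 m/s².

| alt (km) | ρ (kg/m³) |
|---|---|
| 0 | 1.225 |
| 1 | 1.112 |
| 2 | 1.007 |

At 1 km, from the table: ρ = 1.112 kg/m³.
Level flight ⇒ L = W = m·g = 1390 × 9.81 = 13636 N.
Dynamic pressure q = 0.5 × 1.112 × 71.5² = 2842 Pa.
CL = 2W/(ρv²S) = 2×13636/(1.112×71.5²×15.5) = 0.3095.
CD = 0.0276 + 0.0451 × 0.3095² = 0.03192.
D = q·S·CD = 2842 × 15.5 × 0.03192 = 1406 N

D = 1410 N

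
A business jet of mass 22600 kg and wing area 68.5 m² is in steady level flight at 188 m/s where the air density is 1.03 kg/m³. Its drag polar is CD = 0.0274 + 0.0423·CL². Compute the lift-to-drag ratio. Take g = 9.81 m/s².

In steady level flight, lift balances weight: W = mg = 22600 × 9.81 = 2.2171×10^5 N.
Dynamic pressure q = 0.5 × 1.03 × 188² = 18200 Pa.
CL = W/(q·S) = 2.2171×10^5 / (18200 × 68.5) = 0.1778.
CD = 0.0274 + 0.0423 × 0.1778² = 0.02874.
L/D = CL/CD = 0.1778 / 0.02874 = 6.19

L/D = 6.19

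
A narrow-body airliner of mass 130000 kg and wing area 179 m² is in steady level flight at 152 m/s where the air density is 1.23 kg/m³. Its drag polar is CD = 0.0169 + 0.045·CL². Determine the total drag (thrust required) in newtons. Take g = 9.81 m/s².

Level flight ⇒ L = W = m·g = 130000 × 9.81 = 1.2753×10^6 N.
q = ½ρv² = ½ × 1.23 × 152² = 14210 Pa.
Required CL = L/(qS) = 1.2753×10^6/(14210·179) = 0.5014.
CD = 0.0169 + 0.045 × 0.5014² = 0.02821.
D = q·S·CD = 14210 × 179 × 0.02821 = 71760 N

D = 71800 N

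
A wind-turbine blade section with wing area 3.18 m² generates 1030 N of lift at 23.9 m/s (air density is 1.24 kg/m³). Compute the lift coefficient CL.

From L = ½ρv²S·CL, rearranging gives CL = 2L/(ρv²S).
CL = 2 × 1030 / (1.24 × 23.9² × 3.18) = 0.915

CL = 0.915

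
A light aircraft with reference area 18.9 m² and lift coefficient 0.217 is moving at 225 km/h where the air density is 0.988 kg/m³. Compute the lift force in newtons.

L = 7910 N

Convert speed: v = 225 km/h ÷ 3.6 = 62.5 m/s.
Dynamic pressure q = ½ρv² = ½ × 0.988 × 62.5² = 1930 Pa.
L = q·S·CL = 1930 × 18.9 × 0.217 = 7910 N ≈ 7.91 kN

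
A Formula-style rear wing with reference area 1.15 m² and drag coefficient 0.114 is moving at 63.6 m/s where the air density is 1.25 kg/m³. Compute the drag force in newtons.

Dynamic pressure q = ½ρv² = ½ × 1.25 × 63.6² = 2528 Pa.
D = q·S·CD = 2528 × 1.15 × 0.114 = 331 N

D = 331 N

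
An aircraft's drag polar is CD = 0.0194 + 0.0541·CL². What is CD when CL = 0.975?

CD = 0.0194 + 0.0541 × 0.975² = 0.0194 + 0.05143 = 0.0708

CD = 0.0708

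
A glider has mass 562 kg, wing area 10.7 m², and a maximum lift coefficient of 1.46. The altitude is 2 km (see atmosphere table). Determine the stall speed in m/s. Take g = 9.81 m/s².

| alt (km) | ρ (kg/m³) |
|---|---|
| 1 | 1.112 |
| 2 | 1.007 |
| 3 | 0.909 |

At 2 km, from the table: ρ = 1.007 kg/m³.
Stall occurs when L = W at CL,max. W = mg = 562 × 9.81 = 5513 N.
From L = ½ρV²S·CL,max = W: V_stall = √(2W/(ρSCL,max)) = √(2·5513/(1.007·10.7·1.46))
V_stall = √700.9 = 26.5 m/s

V_stall = 26.5 m/s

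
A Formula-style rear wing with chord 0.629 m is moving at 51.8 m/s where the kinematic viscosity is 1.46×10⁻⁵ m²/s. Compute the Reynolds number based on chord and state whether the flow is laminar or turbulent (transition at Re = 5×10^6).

Re = 2.23×10^6 (laminar)

Re = v·c/ν = 51.8 × 0.629 / (1.46×10⁻⁵) = 2.23×10^6
Since 2.23×10^6 < 5×10^6, the flow is laminar.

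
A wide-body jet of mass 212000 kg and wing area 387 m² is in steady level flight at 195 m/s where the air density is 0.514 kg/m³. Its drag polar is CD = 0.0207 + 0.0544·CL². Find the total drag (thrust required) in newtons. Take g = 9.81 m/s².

Level flight ⇒ L = W = m·g = 212000 × 9.81 = 2.0797×10^6 N.
Dynamic pressure q = 0.5 × 0.514 × 195² = 9772 Pa.
CL = 2W/(ρv²S) = 2×2.0797×10^6/(0.514×195²×387) = 0.5499.
CD = 0.0207 + 0.0544 × 0.5499² = 0.03715.
D = q·S·CD = 9772 × 387 × 0.03715 = 1.405×10^5 N

D = 1.41×10^5 N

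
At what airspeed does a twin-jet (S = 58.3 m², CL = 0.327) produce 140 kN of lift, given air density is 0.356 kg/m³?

v = 203 m/s

L = ½ρv²S·CL ⇒ v = √(2L/(ρ·S·CL))
v = √(2 × 1.4×10^5 / (0.356 × 58.3 × 0.327)) = √41260 = 203 m/s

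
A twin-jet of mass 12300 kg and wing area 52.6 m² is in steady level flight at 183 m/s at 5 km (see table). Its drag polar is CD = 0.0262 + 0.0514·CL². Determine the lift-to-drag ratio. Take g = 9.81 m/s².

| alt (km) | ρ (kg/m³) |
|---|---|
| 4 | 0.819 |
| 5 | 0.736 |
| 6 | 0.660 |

At 5 km, from the table: ρ = 0.736 kg/m³.
In steady level flight, lift balances weight: W = mg = 12300 × 9.81 = 1.2066×10^5 N.
Dynamic pressure q = 0.5 × 0.736 × 183² = 12320 Pa.
Required CL = L/(qS) = 1.2066×10^5/(12320·52.6) = 0.1861.
CD = 0.0262 + 0.0514 × 0.1861² = 0.02798.
L/D = CL/CD = 0.1861 / 0.02798 = 6.65

L/D = 6.65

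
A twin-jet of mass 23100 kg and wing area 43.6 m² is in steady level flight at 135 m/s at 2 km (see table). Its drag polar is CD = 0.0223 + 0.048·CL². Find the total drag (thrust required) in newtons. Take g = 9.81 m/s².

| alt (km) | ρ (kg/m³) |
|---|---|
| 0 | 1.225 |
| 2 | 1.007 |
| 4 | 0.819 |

At 2 km, from the table: ρ = 1.007 kg/m³.
Level flight ⇒ L = W = m·g = 23100 × 9.81 = 2.2661×10^5 N.
q = ½ρv² = ½ × 1.007 × 135² = 9176 Pa.
CL = 2W/(ρv²S) = 2×2.2661×10^5/(1.007×135²×43.6) = 0.5664.
CD = 0.0223 + 0.048 × 0.5664² = 0.0377.
D = q·S·CD = 9176 × 43.6 × 0.0377 = 15080 N

D = 15100 N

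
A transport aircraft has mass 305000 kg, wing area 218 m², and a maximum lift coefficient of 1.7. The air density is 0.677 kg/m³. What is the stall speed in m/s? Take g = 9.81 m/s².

Stall occurs when L = W at CL,max. W = mg = 305000 × 9.81 = 2.992×10^6 N.
V_stall = √(2W/(ρ·S·CL,max)) = √(2 × 2.992×10^6 / (0.677 × 218 × 1.7))
V_stall = √23850 = 154 m/s

V_stall = 154 m/s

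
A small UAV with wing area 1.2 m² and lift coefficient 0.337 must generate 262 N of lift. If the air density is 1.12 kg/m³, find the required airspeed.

L = ½ρv²S·CL ⇒ v = √(2L/(ρ·S·CL))
v = √(2 × 262 / (1.12 × 1.2 × 0.337)) = √1157 = 34 m/s

v = 34 m/s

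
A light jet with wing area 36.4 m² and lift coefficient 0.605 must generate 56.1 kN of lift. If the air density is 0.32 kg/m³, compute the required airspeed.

L = ½ρv²S·CL ⇒ v = √(2L/(ρ·S·CL))
v = √(2 × 56100 / (0.32 × 36.4 × 0.605)) = √15920 = 126 m/s

v = 126 m/s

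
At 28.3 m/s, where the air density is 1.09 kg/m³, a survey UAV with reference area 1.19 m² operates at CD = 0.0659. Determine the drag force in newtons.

D = 34.2 N

Dynamic pressure q = ½ρv² = ½ × 1.09 × 28.3² = 436.5 Pa.
D = q·S·CD = 436.5 × 1.19 × 0.0659 = 34.2 N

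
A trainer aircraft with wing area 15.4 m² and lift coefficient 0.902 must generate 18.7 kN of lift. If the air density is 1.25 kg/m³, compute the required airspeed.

L = ½ρv²S·CL ⇒ v = √(2L/(ρ·S·CL))
v = √(2 × 18700 / (1.25 × 15.4 × 0.902)) = √2154 = 46.4 m/s

v = 46.4 m/s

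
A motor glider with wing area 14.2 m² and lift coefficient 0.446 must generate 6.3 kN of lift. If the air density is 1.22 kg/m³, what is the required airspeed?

L = ½ρv²S·CL ⇒ v = √(2L/(ρ·S·CL))
v = √(2 × 6300 / (1.22 × 14.2 × 0.446)) = √1631 = 40.4 m/s

v = 40.4 m/s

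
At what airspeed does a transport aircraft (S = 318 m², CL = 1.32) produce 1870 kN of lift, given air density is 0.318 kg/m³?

v = 167 m/s

L = ½ρv²S·CL ⇒ v = √(2L/(ρ·S·CL))
v = √(2 × 1.87×10^6 / (0.318 × 318 × 1.32)) = √28020 = 167 m/s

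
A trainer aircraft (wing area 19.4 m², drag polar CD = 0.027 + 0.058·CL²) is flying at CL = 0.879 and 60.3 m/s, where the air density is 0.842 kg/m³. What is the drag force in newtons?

CD = 0.027 + 0.058 × 0.879² = 0.07181
D = ½ρv²S·CD = ½ × 0.842 × 60.3² × 19.4 × 0.07181 = 2130 N

D = 2130 N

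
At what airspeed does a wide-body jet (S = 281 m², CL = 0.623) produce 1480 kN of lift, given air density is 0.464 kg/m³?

v = 191 m/s

L = ½ρv²S·CL ⇒ v = √(2L/(ρ·S·CL))
v = √(2 × 1.48×10^6 / (0.464 × 281 × 0.623)) = √36440 = 191 m/s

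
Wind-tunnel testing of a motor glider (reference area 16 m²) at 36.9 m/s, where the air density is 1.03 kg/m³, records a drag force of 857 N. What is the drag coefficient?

CD = 0.0764

From D = ½ρv²S·CD, rearranging gives CD = 2D/(ρv²S).
CD = 2 × 857 / (1.03 × 36.9² × 16) = 0.0764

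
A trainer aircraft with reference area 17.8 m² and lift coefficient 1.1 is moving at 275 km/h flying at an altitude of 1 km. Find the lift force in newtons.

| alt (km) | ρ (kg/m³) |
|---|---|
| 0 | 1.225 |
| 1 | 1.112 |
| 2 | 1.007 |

At 1 km, from the table: ρ = 1.112 kg/m³.
Convert speed: v = 275 km/h ÷ 3.6 = 76.39 m/s.
L = ½ρv²S·CL = ½ × 1.112 × 76.39² × 17.8 × 1.1 = 63500 N ≈ 63.5 kN

L = 63500 N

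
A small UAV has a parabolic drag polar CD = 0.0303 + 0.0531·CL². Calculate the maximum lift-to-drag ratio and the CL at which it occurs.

(L/D)max = 12.5, at CL = 0.755

For CD = CD0 + K·CL², (L/D)max occurs at CL* = √(CD0/K) and equals 1/(2√(K·CD0)).
(L/D)max = 1/(2√(0.0531 × 0.0303)) = 1/(2 × 0.04011) = 12.5
CL* = √(0.0303/0.0531) = 0.755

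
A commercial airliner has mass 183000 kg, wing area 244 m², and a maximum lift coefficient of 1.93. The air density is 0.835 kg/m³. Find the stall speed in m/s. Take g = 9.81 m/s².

At stall, lift equals weight: L = W = m·g = 183000 × 9.81 = 1.795×10^6 N.
V_stall = √(2W/(ρ·S·CL,max)) = √(2 × 1.795×10^6 / (0.835 × 244 × 1.93))
V_stall = √9131 = 95.6 m/s

V_stall = 95.6 m/s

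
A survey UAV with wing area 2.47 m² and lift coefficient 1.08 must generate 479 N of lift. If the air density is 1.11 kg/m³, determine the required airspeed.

L = ½ρv²S·CL ⇒ v = √(2L/(ρ·S·CL))
v = √(2 × 479 / (1.11 × 2.47 × 1.08)) = √323.5 = 18 m/s

v = 18 m/s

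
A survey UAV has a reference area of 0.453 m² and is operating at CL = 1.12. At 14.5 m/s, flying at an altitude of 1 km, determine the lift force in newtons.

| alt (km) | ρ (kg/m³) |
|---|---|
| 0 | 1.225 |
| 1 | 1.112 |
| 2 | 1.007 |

At 1 km, from the table: ρ = 1.112 kg/m³.
L = ½ρv²S·CL = ½ × 1.112 × 14.5² × 0.453 × 1.12 = 59.3 N

L = 59.3 N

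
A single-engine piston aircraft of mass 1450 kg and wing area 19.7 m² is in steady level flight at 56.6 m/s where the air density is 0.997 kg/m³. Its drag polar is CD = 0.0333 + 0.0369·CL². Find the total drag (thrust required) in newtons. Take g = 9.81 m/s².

D = 1280 N

Level flight ⇒ L = W = m·g = 1450 × 9.81 = 14224 N.
Dynamic pressure q = 0.5 × 0.997 × 56.6² = 1597 Pa.
CL = 2W/(ρv²S) = 2×14224/(0.997×56.6²×19.7) = 0.4521.
CD = 0.0333 + 0.0369 × 0.4521² = 0.04084.
D = q·S·CD = 1597 × 19.7 × 0.04084 = 1285 N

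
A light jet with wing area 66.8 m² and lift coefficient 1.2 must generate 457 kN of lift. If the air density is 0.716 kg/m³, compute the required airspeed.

v = 126 m/s

L = ½ρv²S·CL ⇒ v = √(2L/(ρ·S·CL))
v = √(2 × 4.57×10^5 / (0.716 × 66.8 × 1.2)) = √15920 = 126 m/s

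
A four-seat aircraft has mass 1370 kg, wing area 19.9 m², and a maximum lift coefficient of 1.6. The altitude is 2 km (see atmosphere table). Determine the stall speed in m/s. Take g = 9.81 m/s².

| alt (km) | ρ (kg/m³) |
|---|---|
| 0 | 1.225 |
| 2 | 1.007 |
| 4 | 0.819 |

At 2 km, from the table: ρ = 1.007 kg/m³.
At stall, lift equals weight: L = W = m·g = 1370 × 9.81 = 13440 N.
From L = ½ρV²S·CL,max = W: V_stall = √(2W/(ρSCL,max)) = √(2·13440/(1.007·19.9·1.6))
V_stall = √838.3 = 29 m/s

V_stall = 29 m/s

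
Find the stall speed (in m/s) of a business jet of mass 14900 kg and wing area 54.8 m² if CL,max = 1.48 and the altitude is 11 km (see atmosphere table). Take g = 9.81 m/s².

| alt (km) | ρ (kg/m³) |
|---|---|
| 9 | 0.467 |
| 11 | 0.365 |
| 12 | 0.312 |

At 11 km, from the table: ρ = 0.365 kg/m³.
Weight W = mg = 14900 × 9.81 = 1.462×10^5 N.
V_stall = √(2W/(ρ·S·CL,max)) = √(2 × 1.462×10^5 / (0.365 × 54.8 × 1.48))
V_stall = √9875 = 99.4 m/s

V_stall = 99.4 m/s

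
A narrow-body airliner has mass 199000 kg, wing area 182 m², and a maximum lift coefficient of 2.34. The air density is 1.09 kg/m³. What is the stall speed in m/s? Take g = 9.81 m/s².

Stall occurs when L = W at CL,max. W = mg = 199000 × 9.81 = 1.952×10^6 N.
From L = ½ρV²S·CL,max = W: V_stall = √(2W/(ρSCL,max)) = √(2·1.952×10^6/(1.09·182·2.34))
V_stall = √8411 = 91.7 m/s

V_stall = 91.7 m/s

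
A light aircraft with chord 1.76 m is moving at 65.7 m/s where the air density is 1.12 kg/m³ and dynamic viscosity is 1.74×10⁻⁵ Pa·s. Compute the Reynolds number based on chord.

Re = 7.44×10^6

Re = ρ·v·c/μ = 1.12 × 65.7 × 1.76 / (1.74×10⁻⁵) = 7.44×10^6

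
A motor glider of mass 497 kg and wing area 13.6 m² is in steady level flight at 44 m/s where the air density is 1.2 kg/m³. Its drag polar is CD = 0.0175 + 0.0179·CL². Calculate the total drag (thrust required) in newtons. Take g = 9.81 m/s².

D = 303 N

Level flight ⇒ L = W = m·g = 497 × 9.81 = 4875.6 N.
Dynamic pressure q = 0.5 × 1.2 × 44² = 1162 Pa.
Required CL = L/(qS) = 4875.6/(1162·13.6) = 0.3086.
CD = 0.0175 + 0.0179 × 0.3086² = 0.0192.
D = q·S·CD = 1162 × 13.6 × 0.0192 = 303.4 N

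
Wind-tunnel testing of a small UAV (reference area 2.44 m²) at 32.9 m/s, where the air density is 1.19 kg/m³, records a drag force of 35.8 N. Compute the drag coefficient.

From D = ½ρv²S·CD, rearranging gives CD = 2D/(ρv²S).
CD = 2 × 35.8 / (1.19 × 32.9² × 2.44) = 0.0228

CD = 0.0228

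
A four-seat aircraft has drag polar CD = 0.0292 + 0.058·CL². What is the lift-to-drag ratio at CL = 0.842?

L/D = 12

CD = 0.0292 + 0.058 × 0.842² = 0.07032
L/D = CL/CD = 0.842 / 0.07032 = 12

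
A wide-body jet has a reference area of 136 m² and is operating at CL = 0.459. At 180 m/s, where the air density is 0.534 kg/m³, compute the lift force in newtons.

Dynamic pressure q = ½ρv² = ½ × 0.534 × 180² = 8651 Pa.
L = q·S·CL = 8651 × 136 × 0.459 = 5.4×10^5 N ≈ 540 kN

L = 5.4×10^5 N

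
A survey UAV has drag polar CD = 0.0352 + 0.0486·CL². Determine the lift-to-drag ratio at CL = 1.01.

CD = 0.0352 + 0.0486 × 1.01² = 0.08478
L/D = CL/CD = 1.01 / 0.08478 = 11.9

L/D = 11.9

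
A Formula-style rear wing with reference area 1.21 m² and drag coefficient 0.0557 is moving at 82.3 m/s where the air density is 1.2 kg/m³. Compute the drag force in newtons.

D = ½ρv²S·CD = ½ × 1.2 × 82.3² × 1.21 × 0.0557 = 274 N

D = 274 N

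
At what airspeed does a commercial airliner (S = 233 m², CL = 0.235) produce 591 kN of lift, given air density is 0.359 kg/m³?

L = ½ρv²S·CL ⇒ v = √(2L/(ρ·S·CL))
v = √(2 × 5.91×10^5 / (0.359 × 233 × 0.235)) = √60130 = 245 m/s

v = 245 m/s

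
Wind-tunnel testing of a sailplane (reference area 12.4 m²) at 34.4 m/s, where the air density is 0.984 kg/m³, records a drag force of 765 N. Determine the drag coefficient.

CD = 0.106

From D = ½ρv²S·CD, rearranging gives CD = 2D/(ρv²S).
CD = 2 × 765 / (0.984 × 34.4² × 12.4) = 0.106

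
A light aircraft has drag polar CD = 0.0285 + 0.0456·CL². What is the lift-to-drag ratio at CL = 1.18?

CD = 0.0285 + 0.0456 × 1.18² = 0.09199
L/D = CL/CD = 1.18 / 0.09199 = 12.8

L/D = 12.8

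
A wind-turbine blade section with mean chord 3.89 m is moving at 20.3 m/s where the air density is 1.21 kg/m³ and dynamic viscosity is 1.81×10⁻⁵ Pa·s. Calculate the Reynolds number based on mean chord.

Re = ρ·v·c/μ = 1.21 × 20.3 × 3.89 / (1.81×10⁻⁵) = 5.28×10^6

Re = 5.28×10^6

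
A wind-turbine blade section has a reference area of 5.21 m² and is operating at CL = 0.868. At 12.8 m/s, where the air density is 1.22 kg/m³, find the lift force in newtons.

L = 452 N

L = ½ρv²S·CL = ½ × 1.22 × 12.8² × 5.21 × 0.868 = 452 N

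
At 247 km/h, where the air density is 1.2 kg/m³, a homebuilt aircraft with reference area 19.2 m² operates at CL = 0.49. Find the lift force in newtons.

Convert speed: v = 247 km/h ÷ 3.6 = 68.61 m/s.
L = ½ρv²S·CL = ½ × 1.2 × 68.61² × 19.2 × 0.49 = 26600 N ≈ 26.6 kN

L = 26600 N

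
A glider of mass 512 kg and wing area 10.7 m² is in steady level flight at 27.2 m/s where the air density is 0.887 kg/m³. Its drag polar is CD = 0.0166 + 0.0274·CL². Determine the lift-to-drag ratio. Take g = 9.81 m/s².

Weight W = mg = 512 × 9.81 = 5022.7 N; in level flight L = W.
Dynamic pressure q = 0.5 × 0.887 × 27.2² = 328.1 Pa.
Required CL = L/(qS) = 5022.7/(328.1·10.7) = 1.431.
CD = 0.0166 + 0.0274 × 1.431² = 0.07268.
L/D = CL/CD = 1.431 / 0.07268 = 19.7

L/D = 19.7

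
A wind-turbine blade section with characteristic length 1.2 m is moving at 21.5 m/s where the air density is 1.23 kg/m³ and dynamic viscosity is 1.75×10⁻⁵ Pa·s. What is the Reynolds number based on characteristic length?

Re = ρ·v·c/μ = 1.23 × 21.5 × 1.2 / (1.75×10⁻⁵) = 1.81×10^6

Re = 1.81×10^6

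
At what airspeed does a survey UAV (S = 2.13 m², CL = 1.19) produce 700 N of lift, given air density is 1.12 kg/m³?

v = 22.2 m/s

L = ½ρv²S·CL ⇒ v = √(2L/(ρ·S·CL))
v = √(2 × 700 / (1.12 × 2.13 × 1.19)) = √493.2 = 22.2 m/s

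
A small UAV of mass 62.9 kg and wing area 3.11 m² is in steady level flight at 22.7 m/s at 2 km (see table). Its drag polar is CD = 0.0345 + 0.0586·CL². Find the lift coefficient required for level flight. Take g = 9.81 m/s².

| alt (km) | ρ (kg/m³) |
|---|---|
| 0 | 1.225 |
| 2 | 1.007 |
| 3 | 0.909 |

At 2 km, from the table: ρ = 1.007 kg/m³.
In steady level flight, lift balances weight: W = mg = 62.9 × 9.81 = 617.05 N.
Dynamic pressure q = 0.5 × 1.007 × 22.7² = 259.4 Pa.
CL = 2W/(ρv²S) = 2×617.05/(1.007×22.7²×3.11) = 0.7647.

CL = 0.765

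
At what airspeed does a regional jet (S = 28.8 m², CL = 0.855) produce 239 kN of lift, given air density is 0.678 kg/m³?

v = 169 m/s

L = ½ρv²S·CL ⇒ v = √(2L/(ρ·S·CL))
v = √(2 × 2.39×10^5 / (0.678 × 28.8 × 0.855)) = √28630 = 169 m/s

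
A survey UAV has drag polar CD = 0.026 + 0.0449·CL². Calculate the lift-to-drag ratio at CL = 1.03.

L/D = 14

CD = 0.026 + 0.0449 × 1.03² = 0.07363
L/D = CL/CD = 1.03 / 0.07363 = 14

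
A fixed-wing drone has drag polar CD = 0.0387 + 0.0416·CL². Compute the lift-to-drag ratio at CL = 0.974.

L/D = 12.5

CD = 0.0387 + 0.0416 × 0.974² = 0.07816
L/D = CL/CD = 0.974 / 0.07816 = 12.5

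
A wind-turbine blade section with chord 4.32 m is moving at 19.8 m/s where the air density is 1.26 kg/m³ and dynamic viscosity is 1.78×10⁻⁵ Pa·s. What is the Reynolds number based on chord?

Re = ρ·v·c/μ = 1.26 × 19.8 × 4.32 / (1.78×10⁻⁵) = 6.05×10^6

Re = 6.05×10^6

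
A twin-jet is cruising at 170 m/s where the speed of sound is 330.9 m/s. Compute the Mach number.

M = 0.514

M = v/a = 170 / 330.9 = 0.514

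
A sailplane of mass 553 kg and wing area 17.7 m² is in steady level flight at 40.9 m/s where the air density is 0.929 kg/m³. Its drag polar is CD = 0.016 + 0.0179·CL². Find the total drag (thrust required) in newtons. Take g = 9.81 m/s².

D = 258 N

Level flight ⇒ L = W = m·g = 553 × 9.81 = 5424.9 N.
q = ½ρv² = ½ × 0.929 × 40.9² = 777 Pa.
CL = 2W/(ρv²S) = 2×5424.9/(0.929×40.9²×17.7) = 0.3944.
CD = 0.016 + 0.0179 × 0.3944² = 0.01879.
D = q·S·CD = 777 × 17.7 × 0.01879 = 258.4 N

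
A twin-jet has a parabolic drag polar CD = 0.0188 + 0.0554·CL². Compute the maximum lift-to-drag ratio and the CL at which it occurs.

For CD = CD0 + K·CL², (L/D)max occurs at CL* = √(CD0/K) and equals 1/(2√(K·CD0)).
(L/D)max = 1/(2√(0.0554 × 0.0188)) = 1/(2 × 0.03227) = 15.5
CL* = √(0.0188/0.0554) = 0.583

(L/D)max = 15.5, at CL = 0.583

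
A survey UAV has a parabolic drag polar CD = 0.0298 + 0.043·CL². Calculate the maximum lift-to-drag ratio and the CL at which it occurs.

For CD = CD0 + K·CL², (L/D)max occurs at CL* = √(CD0/K) and equals 1/(2√(K·CD0)).
(L/D)max = 1/(2√(0.043 × 0.0298)) = 1/(2 × 0.0358) = 14
CL* = √(0.0298/0.043) = 0.832

(L/D)max = 14, at CL = 0.832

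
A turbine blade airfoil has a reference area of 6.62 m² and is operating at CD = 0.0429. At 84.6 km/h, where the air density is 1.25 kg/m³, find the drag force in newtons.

D = 98 N

Convert speed: v = 84.6 km/h ÷ 3.6 = 23.5 m/s.
Dynamic pressure q = ½ρv² = ½ × 1.25 × 23.5² = 345.2 Pa.
D = q·S·CD = 345.2 × 6.62 × 0.0429 = 98 N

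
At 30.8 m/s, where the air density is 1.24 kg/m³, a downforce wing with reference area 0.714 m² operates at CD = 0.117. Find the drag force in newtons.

D = 49.1 N

Dynamic pressure q = ½ρv² = ½ × 1.24 × 30.8² = 588.2 Pa.
D = q·S·CD = 588.2 × 0.714 × 0.117 = 49.1 N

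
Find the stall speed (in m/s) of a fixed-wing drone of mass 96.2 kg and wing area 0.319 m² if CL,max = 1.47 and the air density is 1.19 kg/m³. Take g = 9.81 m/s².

At stall, lift equals weight: L = W = m·g = 96.2 × 9.81 = 943.7 N.
V_stall = √(2W/(ρ·S·CL,max)) = √(2 × 943.7 / (1.19 × 0.319 × 1.47))
V_stall = √3382 = 58.2 m/s

V_stall = 58.2 m/s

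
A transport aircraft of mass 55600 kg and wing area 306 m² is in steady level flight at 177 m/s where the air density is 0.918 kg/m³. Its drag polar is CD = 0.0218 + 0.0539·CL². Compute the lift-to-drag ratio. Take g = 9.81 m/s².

L/D = 5.48

In steady level flight, lift balances weight: W = mg = 55600 × 9.81 = 5.4544×10^5 N.
q = ½ρv² = ½ × 0.918 × 177² = 14380 Pa.
CL = W/(q·S) = 5.4544×10^5 / (14380 × 306) = 0.124.
CD = 0.0218 + 0.0539 × 0.124² = 0.02263.
L/D = CL/CD = 0.124 / 0.02263 = 5.48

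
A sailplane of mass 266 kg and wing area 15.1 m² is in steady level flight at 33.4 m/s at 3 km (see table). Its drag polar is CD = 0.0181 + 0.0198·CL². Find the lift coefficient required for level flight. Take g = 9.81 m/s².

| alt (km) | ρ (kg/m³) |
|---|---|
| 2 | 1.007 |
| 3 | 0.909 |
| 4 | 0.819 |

At 3 km, from the table: ρ = 0.909 kg/m³.
In steady level flight, lift balances weight: W = mg = 266 × 9.81 = 2609.5 N.
q = ½ρv² = ½ × 0.909 × 33.4² = 507 Pa.
Required CL = L/(qS) = 2609.5/(507·15.1) = 0.3408.

CL = 0.341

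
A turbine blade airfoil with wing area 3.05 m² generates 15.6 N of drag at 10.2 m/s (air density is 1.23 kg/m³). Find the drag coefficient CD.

From D = ½ρv²S·CD, rearranging gives CD = 2D/(ρv²S).
CD = 2 × 15.6 / (1.23 × 10.2² × 3.05) = 0.0799

CD = 0.0799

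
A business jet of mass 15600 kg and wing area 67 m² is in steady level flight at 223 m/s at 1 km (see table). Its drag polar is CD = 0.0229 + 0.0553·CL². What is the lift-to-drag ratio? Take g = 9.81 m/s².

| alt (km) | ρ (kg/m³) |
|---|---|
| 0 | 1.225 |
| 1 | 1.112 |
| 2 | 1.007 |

L/D = 3.55

At 1 km, from the table: ρ = 1.112 kg/m³.
Weight W = mg = 15600 × 9.81 = 1.5304×10^5 N; in level flight L = W.
q = ½ρv² = ½ × 1.112 × 223² = 27650 Pa.
CL = W/(q·S) = 1.5304×10^5 / (27650 × 67) = 0.08261.
CD = 0.0229 + 0.0553 × 0.08261² = 0.02328.
L/D = CL/CD = 0.08261 / 0.02328 = 3.55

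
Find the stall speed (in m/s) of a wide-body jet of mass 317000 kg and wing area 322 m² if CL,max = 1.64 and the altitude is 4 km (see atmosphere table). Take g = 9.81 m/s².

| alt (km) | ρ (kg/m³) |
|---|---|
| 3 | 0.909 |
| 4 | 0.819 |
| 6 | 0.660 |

At 4 km, from the table: ρ = 0.819 kg/m³.
At stall, lift equals weight: L = W = m·g = 317000 × 9.81 = 3.11×10^6 N.
From L = ½ρV²S·CL,max = W: V_stall = √(2W/(ρSCL,max)) = √(2·3.11×10^6/(0.819·322·1.64))
V_stall = √14380 = 120 m/s

V_stall = 120 m/s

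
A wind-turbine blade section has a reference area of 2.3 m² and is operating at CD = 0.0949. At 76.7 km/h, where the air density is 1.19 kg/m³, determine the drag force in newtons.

D = 59 N

Convert speed: v = 76.7 km/h ÷ 3.6 = 21.31 m/s.
D = ½ρv²S·CD = ½ × 1.19 × 21.31² × 2.3 × 0.0949 = 59 N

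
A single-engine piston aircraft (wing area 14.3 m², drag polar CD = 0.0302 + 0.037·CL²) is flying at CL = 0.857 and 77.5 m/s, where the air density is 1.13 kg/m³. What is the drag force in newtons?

D = 2780 N

CD = 0.0302 + 0.037 × 0.857² = 0.05737
D = ½ρv²S·CD = ½ × 1.13 × 77.5² × 14.3 × 0.05737 = 2780 N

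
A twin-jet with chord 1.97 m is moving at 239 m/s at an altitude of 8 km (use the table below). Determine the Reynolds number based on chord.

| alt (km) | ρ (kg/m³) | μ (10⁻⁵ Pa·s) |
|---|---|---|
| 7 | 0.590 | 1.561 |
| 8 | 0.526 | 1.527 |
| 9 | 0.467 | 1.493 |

At 8 km, from the table: ρ = 0.526 kg/m³, μ = 1.527×10⁻⁵ Pa·s.
Re = ρ·v·c/μ = 0.526 × 239 × 1.97 / (1.527×10⁻⁵) = 1.62×10^7

Re = 1.62×10^7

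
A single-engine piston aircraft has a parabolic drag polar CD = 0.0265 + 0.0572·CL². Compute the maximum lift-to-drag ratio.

(L/D)max = 12.8

For CD = CD0 + K·CL², (L/D)max occurs at CL* = √(CD0/K) and equals 1/(2√(K·CD0)).
(L/D)max = 1/(2√(0.0572 × 0.0265)) = 1/(2 × 0.03893) = 12.8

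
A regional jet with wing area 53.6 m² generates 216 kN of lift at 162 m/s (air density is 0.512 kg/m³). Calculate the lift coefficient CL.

From L = ½ρv²S·CL, rearranging gives CL = 2L/(ρv²S).
CL = 2 × 2.16×10^5 / (0.512 × 162² × 53.6) = 0.6

CL = 0.6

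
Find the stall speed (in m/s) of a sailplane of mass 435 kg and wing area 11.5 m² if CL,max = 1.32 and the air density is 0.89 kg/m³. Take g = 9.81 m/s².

Weight W = mg = 435 × 9.81 = 4267 N.
V_stall = √(2W/(ρ·S·CL,max)) = √(2 × 4267 / (0.89 × 11.5 × 1.32))
V_stall = √631.7 = 25.1 m/s

V_stall = 25.1 m/s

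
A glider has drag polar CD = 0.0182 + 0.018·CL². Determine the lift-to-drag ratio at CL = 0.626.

L/D = 24.8

CD = 0.0182 + 0.018 × 0.626² = 0.02525
L/D = CL/CD = 0.626 / 0.02525 = 24.8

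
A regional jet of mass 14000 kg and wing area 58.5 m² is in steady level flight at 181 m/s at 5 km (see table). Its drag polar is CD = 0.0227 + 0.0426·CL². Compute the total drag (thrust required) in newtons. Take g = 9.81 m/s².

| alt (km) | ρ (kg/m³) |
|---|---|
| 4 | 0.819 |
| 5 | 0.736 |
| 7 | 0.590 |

D = 17100 N

At 5 km, from the table: ρ = 0.736 kg/m³.
In steady level flight, lift balances weight: W = mg = 14000 × 9.81 = 1.3734×10^5 N.
q = ½ρv² = ½ × 0.736 × 181² = 12060 Pa.
CL = 2W/(ρv²S) = 2×1.3734×10^5/(0.736×181²×58.5) = 0.1947.
CD = 0.0227 + 0.0426 × 0.1947² = 0.02432.
D = q·S·CD = 12060 × 58.5 × 0.02432 = 17150 N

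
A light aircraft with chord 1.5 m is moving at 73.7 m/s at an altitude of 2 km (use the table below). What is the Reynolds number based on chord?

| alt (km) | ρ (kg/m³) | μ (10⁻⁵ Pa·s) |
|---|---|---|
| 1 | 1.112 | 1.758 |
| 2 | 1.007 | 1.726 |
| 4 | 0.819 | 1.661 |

At 2 km, from the table: ρ = 1.007 kg/m³, μ = 1.726×10⁻⁵ Pa·s.
Re = ρ·v·c/μ = 1.007 × 73.7 × 1.5 / (1.726×10⁻⁵) = 6.45×10^6

Re = 6.45×10^6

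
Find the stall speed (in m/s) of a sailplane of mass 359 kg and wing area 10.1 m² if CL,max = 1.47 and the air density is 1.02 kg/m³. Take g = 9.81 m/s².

V_stall = 21.6 m/s

At stall, lift equals weight: L = W = m·g = 359 × 9.81 = 3522 N.
From L = ½ρV²S·CL,max = W: V_stall = √(2W/(ρSCL,max)) = √(2·3522/(1.02·10.1·1.47))
V_stall = √465.1 = 21.6 m/s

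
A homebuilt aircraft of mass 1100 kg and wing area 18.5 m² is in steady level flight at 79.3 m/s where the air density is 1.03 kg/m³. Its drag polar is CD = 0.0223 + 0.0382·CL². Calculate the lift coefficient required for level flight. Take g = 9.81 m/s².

CL = 0.18

Level flight ⇒ L = W = m·g = 1100 × 9.81 = 10791 N.
q = ½ρv² = ½ × 1.03 × 79.3² = 3239 Pa.
CL = 2W/(ρv²S) = 2×10791/(1.03×79.3²×18.5) = 0.1801.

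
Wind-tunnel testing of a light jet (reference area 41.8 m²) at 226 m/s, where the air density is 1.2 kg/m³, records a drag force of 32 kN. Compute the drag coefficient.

From D = ½ρv²S·CD, rearranging gives CD = 2D/(ρv²S).
CD = 2 × 32000 / (1.2 × 226² × 41.8) = 0.025

CD = 0.025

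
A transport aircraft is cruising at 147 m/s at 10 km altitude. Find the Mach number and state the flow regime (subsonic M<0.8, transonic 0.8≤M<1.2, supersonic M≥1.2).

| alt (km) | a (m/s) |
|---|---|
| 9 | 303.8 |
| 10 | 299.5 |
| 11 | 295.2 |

At 10 km, from the table: a = 299.5 m/s.
M = v/a = 147 / 299.5 = 0.491
M = 0.491 → subsonic.

M = 0.491 (subsonic)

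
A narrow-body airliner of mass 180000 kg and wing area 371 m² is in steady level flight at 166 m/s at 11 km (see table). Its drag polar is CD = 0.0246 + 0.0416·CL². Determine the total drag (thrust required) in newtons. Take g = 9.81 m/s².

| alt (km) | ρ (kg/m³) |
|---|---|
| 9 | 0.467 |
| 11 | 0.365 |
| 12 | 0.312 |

D = 1.15×10^5 N

At 11 km, from the table: ρ = 0.365 kg/m³.
Level flight ⇒ L = W = m·g = 180000 × 9.81 = 1.7658×10^6 N.
q = ½ρv² = ½ × 0.365 × 166² = 5029 Pa.
CL = W/(q·S) = 1.7658×10^6 / (5029 × 371) = 0.9464.
CD = 0.0246 + 0.0416 × 0.9464² = 0.06186.
D = q·S·CD = 5029 × 371 × 0.06186 = 1.154×10^5 N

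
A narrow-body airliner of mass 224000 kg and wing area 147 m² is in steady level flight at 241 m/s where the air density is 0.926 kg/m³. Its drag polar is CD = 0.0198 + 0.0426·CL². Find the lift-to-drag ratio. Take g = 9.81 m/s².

L/D = 16.9

Level flight ⇒ L = W = m·g = 224000 × 9.81 = 2.1974×10^6 N.
q = ½ρv² = ½ × 0.926 × 241² = 26890 Pa.
Required CL = L/(qS) = 2.1974×10^6/(26890·147) = 0.5559.
CD = 0.0198 + 0.0426 × 0.5559² = 0.03296.
L/D = CL/CD = 0.5559 / 0.03296 = 16.9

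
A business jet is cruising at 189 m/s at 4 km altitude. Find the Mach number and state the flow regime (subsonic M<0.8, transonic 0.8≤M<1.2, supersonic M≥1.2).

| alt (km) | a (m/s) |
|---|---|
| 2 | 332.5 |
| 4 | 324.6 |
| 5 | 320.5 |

At 4 km, from the table: a = 324.6 m/s.
M = v/a = 189 / 324.6 = 0.582
M = 0.582 → subsonic.

M = 0.582 (subsonic)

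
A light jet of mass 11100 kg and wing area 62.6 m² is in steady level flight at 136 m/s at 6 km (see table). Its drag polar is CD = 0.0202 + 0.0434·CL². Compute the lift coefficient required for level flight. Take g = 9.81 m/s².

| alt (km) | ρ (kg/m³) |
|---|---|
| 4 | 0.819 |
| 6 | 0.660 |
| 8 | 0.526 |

At 6 km, from the table: ρ = 0.660 kg/m³.
Weight W = mg = 11100 × 9.81 = 1.0889×10^5 N; in level flight L = W.
q = ½ρv² = ½ × 0.66 × 136² = 6104 Pa.
CL = 2W/(ρv²S) = 2×1.0889×10^5/(0.66×136²×62.6) = 0.285.

CL = 0.285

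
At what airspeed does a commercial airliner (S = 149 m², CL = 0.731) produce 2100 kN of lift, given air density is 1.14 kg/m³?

L = ½ρv²S·CL ⇒ v = √(2L/(ρ·S·CL))
v = √(2 × 2.1×10^6 / (1.14 × 149 × 0.731)) = √33830 = 184 m/s

v = 184 m/s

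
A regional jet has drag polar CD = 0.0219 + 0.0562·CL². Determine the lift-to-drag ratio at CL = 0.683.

CD = 0.0219 + 0.0562 × 0.683² = 0.04812
L/D = CL/CD = 0.683 / 0.04812 = 14.2

L/D = 14.2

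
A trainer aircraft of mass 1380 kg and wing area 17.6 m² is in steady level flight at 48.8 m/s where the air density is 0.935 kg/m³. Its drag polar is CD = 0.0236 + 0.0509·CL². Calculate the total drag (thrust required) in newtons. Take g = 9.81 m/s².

D = 939 N

In steady level flight, lift balances weight: W = mg = 1380 × 9.81 = 13538 N.
q = ½ρv² = ½ × 0.935 × 48.8² = 1113 Pa.
CL = 2W/(ρv²S) = 2×13538/(0.935×48.8²×17.6) = 0.6909.
CD = 0.0236 + 0.0509 × 0.6909² = 0.0479.
D = q·S·CD = 1113 × 17.6 × 0.0479 = 938.5 N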